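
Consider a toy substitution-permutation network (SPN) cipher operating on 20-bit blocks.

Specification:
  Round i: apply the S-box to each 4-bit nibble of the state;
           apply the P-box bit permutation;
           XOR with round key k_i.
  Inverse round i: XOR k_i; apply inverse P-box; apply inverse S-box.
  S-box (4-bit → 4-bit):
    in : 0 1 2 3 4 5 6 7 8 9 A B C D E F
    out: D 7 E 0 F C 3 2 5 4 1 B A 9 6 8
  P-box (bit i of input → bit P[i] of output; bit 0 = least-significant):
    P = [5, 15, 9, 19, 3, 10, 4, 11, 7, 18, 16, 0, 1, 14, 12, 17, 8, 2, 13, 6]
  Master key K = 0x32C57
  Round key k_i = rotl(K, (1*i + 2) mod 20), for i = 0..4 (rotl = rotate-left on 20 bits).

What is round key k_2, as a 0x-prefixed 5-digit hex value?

K = 0x32C57
k_0 = rotl(K, (1*0+2) mod 20) = rotl(K, 2) = 0xCB15C
k_1 = rotl(K, (1*1+2) mod 20) = rotl(K, 3) = 0x962B9
k_2 = rotl(K, (1*2+2) mod 20) = rotl(K, 4) = 0x2C573

0x2C573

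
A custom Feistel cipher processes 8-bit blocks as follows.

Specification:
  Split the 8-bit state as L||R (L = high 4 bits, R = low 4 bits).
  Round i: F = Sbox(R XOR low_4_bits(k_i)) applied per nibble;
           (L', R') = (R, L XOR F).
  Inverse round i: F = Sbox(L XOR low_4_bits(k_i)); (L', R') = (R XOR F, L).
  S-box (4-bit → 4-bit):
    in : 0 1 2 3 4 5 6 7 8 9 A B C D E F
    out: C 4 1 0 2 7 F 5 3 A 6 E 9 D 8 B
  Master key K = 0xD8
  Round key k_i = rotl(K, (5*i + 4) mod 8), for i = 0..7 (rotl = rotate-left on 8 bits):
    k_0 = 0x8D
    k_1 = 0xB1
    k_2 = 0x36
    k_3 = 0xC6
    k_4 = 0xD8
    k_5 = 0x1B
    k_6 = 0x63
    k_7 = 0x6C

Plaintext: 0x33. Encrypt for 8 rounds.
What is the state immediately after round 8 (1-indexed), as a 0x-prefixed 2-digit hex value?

s_0 = plaintext = 0x33
s_1 = Round(s_0, k_0) = 0x3B
s_2 = Round(s_1, k_1) = 0xB5
s_3 = Round(s_2, k_2) = 0x5B
s_4 = Round(s_3, k_3) = 0xB8
s_5 = Round(s_4, k_4) = 0x87
s_6 = Round(s_5, k_5) = 0x71
s_7 = Round(s_6, k_6) = 0x16
s_8 = Round(s_7, k_7) = 0x67

0x67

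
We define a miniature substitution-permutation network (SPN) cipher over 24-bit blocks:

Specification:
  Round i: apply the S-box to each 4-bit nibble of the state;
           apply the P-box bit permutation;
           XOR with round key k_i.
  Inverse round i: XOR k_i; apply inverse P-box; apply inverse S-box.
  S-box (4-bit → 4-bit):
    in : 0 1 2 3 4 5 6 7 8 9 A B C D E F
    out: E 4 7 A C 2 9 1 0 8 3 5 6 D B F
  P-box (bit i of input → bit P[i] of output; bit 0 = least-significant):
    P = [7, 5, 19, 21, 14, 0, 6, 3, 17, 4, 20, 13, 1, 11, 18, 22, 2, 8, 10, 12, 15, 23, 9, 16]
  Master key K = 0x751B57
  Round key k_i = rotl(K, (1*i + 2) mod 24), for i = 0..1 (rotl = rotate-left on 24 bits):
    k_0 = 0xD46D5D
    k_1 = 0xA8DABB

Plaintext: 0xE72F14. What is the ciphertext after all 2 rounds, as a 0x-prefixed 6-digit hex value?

s_0 = plaintext = 0xE72F14
s_1 = Round(s_0, k_0) = 0x6BC50B
s_2 = Round(s_1, k_1) = 0xA55666

0xA55666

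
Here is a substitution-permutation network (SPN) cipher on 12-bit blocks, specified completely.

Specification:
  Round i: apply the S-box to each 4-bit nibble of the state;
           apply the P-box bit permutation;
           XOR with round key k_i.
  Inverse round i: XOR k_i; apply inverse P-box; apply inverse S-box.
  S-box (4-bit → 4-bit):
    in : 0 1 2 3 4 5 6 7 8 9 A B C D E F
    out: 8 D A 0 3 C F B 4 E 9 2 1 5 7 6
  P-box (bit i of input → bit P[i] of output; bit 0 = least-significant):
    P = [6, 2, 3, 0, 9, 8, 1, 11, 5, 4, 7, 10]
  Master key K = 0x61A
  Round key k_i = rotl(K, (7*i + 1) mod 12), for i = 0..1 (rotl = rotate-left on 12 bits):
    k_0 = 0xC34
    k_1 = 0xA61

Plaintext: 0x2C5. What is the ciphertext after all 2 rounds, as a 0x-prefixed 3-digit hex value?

0x709

s_0 = plaintext = 0x2C5
s_1 = Round(s_0, k_0) = 0xA2D
s_2 = Round(s_1, k_1) = 0x709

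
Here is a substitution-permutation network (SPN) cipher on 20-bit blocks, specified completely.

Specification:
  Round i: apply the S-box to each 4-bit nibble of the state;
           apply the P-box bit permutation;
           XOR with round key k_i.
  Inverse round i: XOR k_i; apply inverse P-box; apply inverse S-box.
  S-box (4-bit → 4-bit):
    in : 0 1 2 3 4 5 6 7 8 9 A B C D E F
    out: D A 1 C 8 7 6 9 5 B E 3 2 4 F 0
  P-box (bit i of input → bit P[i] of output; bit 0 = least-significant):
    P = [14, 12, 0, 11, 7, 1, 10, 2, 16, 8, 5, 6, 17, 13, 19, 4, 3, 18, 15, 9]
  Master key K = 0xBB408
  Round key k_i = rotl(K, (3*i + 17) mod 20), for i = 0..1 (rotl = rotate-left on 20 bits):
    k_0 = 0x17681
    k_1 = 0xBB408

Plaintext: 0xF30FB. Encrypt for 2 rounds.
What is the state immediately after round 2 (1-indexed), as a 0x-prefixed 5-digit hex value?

0x92D20

s_0 = plaintext = 0xF30FB
s_1 = Round(s_0, k_0) = 0x826F1
s_2 = Round(s_1, k_1) = 0x92D20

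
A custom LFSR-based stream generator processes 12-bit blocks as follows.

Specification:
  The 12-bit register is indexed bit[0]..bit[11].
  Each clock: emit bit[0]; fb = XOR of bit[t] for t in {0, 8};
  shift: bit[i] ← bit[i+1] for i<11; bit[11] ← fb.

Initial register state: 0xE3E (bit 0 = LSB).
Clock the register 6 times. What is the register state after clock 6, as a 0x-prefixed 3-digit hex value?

reg_0 = 0xE3E
clock 1: out=0, reg = 0x71F
clock 2: out=1, reg = 0x38F
clock 3: out=1, reg = 0x1C7
clock 4: out=1, reg = 0x0E3
clock 5: out=1, reg = 0x871
clock 6: out=1, reg = 0xC38

0xC38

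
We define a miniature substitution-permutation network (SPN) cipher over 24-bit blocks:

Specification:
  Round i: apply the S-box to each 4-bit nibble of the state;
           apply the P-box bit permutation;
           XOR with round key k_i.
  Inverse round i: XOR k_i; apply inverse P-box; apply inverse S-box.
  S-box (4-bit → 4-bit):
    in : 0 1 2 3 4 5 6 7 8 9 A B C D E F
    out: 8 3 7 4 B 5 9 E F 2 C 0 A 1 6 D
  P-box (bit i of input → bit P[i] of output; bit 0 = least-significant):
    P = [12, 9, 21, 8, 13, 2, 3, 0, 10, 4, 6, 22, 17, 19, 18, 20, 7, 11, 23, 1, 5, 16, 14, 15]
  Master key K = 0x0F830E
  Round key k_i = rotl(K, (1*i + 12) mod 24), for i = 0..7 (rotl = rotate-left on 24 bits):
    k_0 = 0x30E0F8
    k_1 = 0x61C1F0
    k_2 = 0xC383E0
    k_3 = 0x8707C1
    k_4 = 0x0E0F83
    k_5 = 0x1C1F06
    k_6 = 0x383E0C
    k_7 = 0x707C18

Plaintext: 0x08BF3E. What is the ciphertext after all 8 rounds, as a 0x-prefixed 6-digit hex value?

0x45B1CD

s_0 = plaintext = 0x08BF3E
s_1 = Round(s_0, k_0) = 0xD06E32
s_2 = Round(s_1, k_1) = 0x53D38A
s_3 = Round(s_2, k_2) = 0x61E28D
s_4 = Round(s_3, k_3) = 0x8BBB3C
s_5 = Round(s_4, k_4) = 0x0FCCAB
s_6 = Round(s_5, k_5) = 0xC49F9D
s_7 = Round(s_6, k_6) = 0x71A2CA
s_8 = Round(s_7, k_7) = 0x45B1CD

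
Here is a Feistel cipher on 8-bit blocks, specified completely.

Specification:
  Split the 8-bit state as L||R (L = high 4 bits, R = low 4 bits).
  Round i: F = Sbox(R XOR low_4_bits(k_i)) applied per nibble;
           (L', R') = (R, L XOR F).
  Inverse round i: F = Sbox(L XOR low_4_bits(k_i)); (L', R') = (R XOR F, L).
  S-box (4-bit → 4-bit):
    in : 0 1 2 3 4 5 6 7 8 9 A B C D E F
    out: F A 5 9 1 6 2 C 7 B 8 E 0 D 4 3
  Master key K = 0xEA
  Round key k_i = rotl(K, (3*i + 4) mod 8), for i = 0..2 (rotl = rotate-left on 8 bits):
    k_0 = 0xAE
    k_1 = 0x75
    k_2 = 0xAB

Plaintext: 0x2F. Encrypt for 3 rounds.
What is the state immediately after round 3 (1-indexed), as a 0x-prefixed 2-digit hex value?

s_0 = plaintext = 0x2F
s_1 = Round(s_0, k_0) = 0xF8
s_2 = Round(s_1, k_1) = 0x82
s_3 = Round(s_2, k_2) = 0x23

0x23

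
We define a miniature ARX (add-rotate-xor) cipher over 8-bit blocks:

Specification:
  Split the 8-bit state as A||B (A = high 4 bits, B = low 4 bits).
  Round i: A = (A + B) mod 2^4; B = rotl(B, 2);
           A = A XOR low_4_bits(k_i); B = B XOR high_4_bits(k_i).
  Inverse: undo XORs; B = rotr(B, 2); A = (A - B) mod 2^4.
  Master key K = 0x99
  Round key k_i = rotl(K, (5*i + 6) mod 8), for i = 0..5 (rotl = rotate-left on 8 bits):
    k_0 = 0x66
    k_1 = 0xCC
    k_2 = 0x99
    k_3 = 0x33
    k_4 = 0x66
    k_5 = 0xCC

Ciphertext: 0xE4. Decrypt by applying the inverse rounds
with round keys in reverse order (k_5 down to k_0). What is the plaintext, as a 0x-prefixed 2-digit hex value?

s_0 = ciphertext = 0xE4
s_1 = InvRound(s_0, k_5) = 0x02
s_2 = InvRound(s_1, k_4) = 0x51
s_3 = InvRound(s_2, k_3) = 0xE8
s_4 = InvRound(s_3, k_2) = 0x34
s_5 = InvRound(s_4, k_1) = 0xD2
s_6 = InvRound(s_5, k_0) = 0xA1

0xA1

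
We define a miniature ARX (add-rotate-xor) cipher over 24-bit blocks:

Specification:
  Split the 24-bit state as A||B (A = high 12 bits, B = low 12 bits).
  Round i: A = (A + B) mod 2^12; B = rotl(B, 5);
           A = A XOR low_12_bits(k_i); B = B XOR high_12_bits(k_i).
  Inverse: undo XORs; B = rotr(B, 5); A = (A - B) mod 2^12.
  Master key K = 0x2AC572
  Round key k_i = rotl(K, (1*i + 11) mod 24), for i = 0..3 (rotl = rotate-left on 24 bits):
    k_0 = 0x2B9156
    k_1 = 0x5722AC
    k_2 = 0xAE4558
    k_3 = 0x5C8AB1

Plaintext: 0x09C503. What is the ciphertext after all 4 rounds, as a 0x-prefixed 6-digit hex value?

s_0 = plaintext = 0x09C503
s_1 = Round(s_0, k_0) = 0x4C92D3
s_2 = Round(s_1, k_1) = 0x530F17
s_3 = Round(s_2, k_2) = 0x11F81A
s_4 = Round(s_3, k_3) = 0x388698

0x388698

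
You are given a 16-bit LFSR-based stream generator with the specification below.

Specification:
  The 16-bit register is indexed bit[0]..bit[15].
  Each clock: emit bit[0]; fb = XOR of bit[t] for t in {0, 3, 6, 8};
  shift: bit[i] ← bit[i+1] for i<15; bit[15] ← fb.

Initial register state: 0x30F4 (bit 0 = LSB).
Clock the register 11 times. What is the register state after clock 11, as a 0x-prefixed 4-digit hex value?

0x6326

reg_0 = 0x30F4
clock 1: out=0, reg = 0x987A
clock 2: out=0, reg = 0x4C3D
clock 3: out=1, reg = 0x261E
clock 4: out=0, reg = 0x930F
clock 5: out=1, reg = 0xC987
clock 6: out=1, reg = 0x64C3
clock 7: out=1, reg = 0x3261
clock 8: out=1, reg = 0x1930
clock 9: out=0, reg = 0x8C98
clock 10: out=0, reg = 0xC64C
clock 11: out=0, reg = 0x6326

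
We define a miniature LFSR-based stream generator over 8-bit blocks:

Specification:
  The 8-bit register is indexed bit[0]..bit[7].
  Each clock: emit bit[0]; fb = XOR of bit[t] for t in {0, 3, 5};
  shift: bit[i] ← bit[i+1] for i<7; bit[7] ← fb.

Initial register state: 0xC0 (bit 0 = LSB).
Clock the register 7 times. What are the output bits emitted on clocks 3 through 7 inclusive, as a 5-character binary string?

reg_0 = 0xC0
clock 1: out=0, reg = 0x60
clock 2: out=0, reg = 0xB0
clock 3: out=0, reg = 0xD8
clock 4: out=0, reg = 0xEC
clock 5: out=0, reg = 0x76
clock 6: out=0, reg = 0xBB
clock 7: out=1, reg = 0xDD

00001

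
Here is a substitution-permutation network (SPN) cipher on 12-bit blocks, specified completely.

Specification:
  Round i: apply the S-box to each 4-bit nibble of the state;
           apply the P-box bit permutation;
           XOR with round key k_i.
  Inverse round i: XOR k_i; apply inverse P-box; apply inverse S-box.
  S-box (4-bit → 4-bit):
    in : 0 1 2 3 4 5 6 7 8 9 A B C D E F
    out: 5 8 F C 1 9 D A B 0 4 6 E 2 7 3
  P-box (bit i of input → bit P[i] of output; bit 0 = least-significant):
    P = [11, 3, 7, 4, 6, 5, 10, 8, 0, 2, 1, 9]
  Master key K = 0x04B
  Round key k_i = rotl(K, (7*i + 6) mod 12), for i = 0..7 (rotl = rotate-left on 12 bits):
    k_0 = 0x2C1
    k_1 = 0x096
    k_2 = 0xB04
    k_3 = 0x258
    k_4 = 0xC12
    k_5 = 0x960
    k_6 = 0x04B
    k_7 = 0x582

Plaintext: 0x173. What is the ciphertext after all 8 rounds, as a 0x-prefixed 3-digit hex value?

s_0 = plaintext = 0x173
s_1 = Round(s_0, k_0) = 0x171
s_2 = Round(s_1, k_1) = 0x3A6
s_3 = Round(s_2, k_2) = 0x596
s_4 = Round(s_3, k_3) = 0x8C9
s_5 = Round(s_4, k_4) = 0xB37
s_6 = Round(s_5, k_5) = 0xC7E
s_7 = Round(s_6, k_6) = 0xBE5
s_8 = Round(s_7, k_7) = 0x9F4

0x9F4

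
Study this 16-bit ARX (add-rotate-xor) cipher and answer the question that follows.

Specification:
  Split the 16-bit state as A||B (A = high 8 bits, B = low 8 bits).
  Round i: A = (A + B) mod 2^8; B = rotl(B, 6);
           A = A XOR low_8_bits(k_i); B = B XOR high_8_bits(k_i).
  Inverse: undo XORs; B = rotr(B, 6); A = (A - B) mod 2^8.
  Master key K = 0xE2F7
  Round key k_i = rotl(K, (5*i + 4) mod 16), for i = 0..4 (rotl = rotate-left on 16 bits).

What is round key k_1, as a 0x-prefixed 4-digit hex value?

0xEFC5

K = 0xE2F7
k_0 = rotl(K, (5*0+4) mod 16) = rotl(K, 4) = 0x2F7E
k_1 = rotl(K, (5*1+4) mod 16) = rotl(K, 9) = 0xEFC5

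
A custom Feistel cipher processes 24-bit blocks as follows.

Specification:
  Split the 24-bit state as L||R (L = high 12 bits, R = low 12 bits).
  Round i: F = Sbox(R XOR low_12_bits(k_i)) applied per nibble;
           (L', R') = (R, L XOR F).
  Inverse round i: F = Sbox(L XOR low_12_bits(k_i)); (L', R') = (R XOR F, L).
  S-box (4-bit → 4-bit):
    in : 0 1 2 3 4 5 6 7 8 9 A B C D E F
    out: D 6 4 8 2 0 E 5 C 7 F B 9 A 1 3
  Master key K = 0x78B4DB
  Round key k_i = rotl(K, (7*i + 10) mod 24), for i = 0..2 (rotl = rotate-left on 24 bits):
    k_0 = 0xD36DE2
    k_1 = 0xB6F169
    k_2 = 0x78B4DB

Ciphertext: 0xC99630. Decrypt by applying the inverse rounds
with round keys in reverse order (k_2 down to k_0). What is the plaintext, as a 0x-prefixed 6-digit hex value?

s_0 = ciphertext = 0xC99630
s_1 = InvRound(s_0, k_2) = 0xA14C99
s_2 = InvRound(s_1, k_1) = 0x7C3A14
s_3 = InvRound(s_2, k_0) = 0x5527C3

0x5527C3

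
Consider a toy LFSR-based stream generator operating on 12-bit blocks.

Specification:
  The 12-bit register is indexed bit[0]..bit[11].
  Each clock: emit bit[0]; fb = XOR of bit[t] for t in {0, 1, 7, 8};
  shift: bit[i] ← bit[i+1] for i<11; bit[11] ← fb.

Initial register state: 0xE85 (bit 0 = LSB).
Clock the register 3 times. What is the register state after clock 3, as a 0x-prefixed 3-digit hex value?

0x9D0

reg_0 = 0xE85
clock 1: out=1, reg = 0x742
clock 2: out=0, reg = 0x3A1
clock 3: out=1, reg = 0x9D0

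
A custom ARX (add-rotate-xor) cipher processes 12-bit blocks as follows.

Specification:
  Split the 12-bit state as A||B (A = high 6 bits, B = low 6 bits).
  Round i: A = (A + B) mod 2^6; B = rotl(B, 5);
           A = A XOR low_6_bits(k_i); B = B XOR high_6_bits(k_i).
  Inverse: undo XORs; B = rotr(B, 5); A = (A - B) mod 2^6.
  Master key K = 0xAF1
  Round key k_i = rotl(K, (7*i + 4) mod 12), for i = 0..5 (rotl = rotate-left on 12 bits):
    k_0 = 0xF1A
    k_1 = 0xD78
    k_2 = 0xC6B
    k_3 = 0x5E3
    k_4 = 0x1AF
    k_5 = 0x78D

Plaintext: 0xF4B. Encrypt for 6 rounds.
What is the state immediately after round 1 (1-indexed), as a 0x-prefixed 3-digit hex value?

s_0 = plaintext = 0xF4B
s_1 = Round(s_0, k_0) = 0x499
s_2 = Round(s_1, k_1) = 0x4D9
s_3 = Round(s_2, k_2) = 0x1DD
s_4 = Round(s_3, k_3) = 0x1F9
s_5 = Round(s_4, k_4) = 0xBFA
s_6 = Round(s_5, k_5) = 0x903

0x499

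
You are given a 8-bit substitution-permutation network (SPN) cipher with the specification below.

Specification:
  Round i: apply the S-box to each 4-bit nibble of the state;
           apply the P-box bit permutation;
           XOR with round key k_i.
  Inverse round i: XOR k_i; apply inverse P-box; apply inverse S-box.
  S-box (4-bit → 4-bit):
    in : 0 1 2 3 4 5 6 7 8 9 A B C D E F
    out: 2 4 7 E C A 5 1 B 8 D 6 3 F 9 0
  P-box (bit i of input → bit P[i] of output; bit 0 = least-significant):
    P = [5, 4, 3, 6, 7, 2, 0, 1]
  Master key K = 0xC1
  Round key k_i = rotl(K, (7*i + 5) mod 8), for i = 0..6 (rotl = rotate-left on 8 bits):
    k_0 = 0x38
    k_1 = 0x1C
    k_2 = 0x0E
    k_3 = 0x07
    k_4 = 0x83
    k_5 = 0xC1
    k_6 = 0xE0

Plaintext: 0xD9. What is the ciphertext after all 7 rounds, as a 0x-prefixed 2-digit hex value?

s_0 = plaintext = 0xD9
s_1 = Round(s_0, k_0) = 0xFF
s_2 = Round(s_1, k_1) = 0x1C
s_3 = Round(s_2, k_2) = 0x3F
s_4 = Round(s_3, k_3) = 0x00
s_5 = Round(s_4, k_4) = 0x97
s_6 = Round(s_5, k_5) = 0xE3
s_7 = Round(s_6, k_6) = 0x3A

0x3A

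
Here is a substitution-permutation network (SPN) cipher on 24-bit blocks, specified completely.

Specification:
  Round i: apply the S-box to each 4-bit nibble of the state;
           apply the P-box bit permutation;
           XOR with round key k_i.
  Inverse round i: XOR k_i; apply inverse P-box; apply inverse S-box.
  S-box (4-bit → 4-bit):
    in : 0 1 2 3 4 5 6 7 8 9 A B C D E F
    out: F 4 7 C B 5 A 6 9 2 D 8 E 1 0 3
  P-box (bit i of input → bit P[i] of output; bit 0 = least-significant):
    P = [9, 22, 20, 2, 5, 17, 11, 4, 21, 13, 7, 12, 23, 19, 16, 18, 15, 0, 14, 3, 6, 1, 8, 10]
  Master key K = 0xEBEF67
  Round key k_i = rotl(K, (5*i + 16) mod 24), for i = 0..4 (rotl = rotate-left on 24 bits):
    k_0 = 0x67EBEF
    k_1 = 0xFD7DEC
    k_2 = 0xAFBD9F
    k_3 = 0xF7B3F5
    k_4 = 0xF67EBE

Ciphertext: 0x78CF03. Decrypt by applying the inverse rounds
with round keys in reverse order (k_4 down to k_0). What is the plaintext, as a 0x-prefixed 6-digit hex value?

0x89D734

s_0 = ciphertext = 0x78CF03
s_1 = InvRound(s_0, k_4) = 0x144C4B
s_2 = InvRound(s_1, k_3) = 0xCA5004
s_3 = InvRound(s_2, k_2) = 0xC03239
s_4 = InvRound(s_3, k_1) = 0xA7C53A
s_5 = InvRound(s_4, k_0) = 0x89D734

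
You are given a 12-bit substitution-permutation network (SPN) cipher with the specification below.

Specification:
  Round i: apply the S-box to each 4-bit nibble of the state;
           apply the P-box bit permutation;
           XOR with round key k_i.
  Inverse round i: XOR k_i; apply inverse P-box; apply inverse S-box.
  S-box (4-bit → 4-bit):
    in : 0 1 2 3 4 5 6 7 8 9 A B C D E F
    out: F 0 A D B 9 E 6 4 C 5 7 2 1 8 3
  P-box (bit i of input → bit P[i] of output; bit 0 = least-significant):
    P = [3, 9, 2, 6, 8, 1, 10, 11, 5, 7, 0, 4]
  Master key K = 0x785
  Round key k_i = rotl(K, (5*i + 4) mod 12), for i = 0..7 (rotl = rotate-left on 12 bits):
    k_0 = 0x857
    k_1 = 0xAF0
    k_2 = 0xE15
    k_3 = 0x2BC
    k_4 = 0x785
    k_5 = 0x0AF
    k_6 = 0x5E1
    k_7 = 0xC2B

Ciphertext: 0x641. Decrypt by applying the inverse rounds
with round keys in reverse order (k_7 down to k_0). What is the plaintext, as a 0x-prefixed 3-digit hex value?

0xA03

s_0 = ciphertext = 0x641
s_1 = InvRound(s_0, k_7) = 0xD24
s_2 = InvRound(s_1, k_6) = 0x7E9
s_3 = InvRound(s_2, k_5) = 0x1B6
s_4 = InvRound(s_3, k_4) = 0x37C
s_5 = InvRound(s_4, k_3) = 0xCDE
s_6 = InvRound(s_5, k_2) = 0x7C4
s_7 = InvRound(s_6, k_1) = 0x538
s_8 = InvRound(s_7, k_0) = 0xA03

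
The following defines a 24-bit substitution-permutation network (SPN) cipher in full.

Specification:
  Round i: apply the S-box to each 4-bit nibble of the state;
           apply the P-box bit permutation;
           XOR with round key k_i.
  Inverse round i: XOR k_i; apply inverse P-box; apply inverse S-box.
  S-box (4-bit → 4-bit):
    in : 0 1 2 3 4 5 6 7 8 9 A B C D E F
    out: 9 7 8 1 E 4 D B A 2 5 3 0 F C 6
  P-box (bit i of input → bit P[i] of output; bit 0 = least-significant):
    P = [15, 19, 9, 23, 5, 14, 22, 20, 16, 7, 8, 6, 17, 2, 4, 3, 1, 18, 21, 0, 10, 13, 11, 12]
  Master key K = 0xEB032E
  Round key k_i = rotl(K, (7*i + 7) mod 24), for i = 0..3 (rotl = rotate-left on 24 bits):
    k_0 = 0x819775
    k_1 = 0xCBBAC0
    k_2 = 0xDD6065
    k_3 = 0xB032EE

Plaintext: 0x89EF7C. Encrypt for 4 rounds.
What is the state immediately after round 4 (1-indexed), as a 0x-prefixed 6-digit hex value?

0x76FAED

s_0 = plaintext = 0x89EF7C
s_1 = Round(s_0, k_0) = 0x95E6CD
s_2 = Round(s_1, k_1) = 0x621998
s_3 = Round(s_2, k_2) = 0x573CF0
s_4 = Round(s_3, k_3) = 0x76FAED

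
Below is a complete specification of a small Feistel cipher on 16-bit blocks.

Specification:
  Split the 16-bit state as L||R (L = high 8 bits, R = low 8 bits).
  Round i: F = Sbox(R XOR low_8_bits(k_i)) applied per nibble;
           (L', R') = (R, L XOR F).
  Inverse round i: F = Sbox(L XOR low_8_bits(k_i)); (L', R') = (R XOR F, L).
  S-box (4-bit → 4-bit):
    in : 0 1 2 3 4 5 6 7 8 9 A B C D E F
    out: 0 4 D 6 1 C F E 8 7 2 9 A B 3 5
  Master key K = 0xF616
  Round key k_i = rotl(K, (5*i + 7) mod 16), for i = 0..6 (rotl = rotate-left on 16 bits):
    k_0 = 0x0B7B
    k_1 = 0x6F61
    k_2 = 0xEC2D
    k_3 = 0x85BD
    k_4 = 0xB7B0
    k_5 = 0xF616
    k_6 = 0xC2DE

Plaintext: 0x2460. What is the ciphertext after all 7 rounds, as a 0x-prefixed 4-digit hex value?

s_0 = plaintext = 0x2460
s_1 = Round(s_0, k_0) = 0x606D
s_2 = Round(s_1, k_1) = 0x6D6A
s_3 = Round(s_2, k_2) = 0x6A73
s_4 = Round(s_3, k_3) = 0x73C9
s_5 = Round(s_4, k_4) = 0xC994
s_6 = Round(s_5, k_5) = 0x9444
s_7 = Round(s_6, k_6) = 0x44E6

0x44E6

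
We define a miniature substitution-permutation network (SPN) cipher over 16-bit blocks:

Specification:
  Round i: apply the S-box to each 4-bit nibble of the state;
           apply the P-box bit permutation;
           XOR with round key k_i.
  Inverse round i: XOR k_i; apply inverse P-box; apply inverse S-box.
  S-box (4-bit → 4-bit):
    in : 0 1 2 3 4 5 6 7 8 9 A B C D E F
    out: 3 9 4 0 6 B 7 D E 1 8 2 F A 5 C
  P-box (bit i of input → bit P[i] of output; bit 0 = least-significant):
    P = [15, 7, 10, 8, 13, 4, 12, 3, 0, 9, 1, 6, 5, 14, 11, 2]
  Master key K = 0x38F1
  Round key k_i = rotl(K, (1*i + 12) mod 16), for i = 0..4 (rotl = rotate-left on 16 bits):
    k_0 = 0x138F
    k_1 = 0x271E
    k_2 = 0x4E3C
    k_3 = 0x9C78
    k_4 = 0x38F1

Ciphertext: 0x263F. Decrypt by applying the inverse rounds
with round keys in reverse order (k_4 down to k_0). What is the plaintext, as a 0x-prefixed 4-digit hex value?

s_0 = ciphertext = 0x263F
s_1 = InvRound(s_0, k_4) = 0xF8F4
s_2 = InvRound(s_1, k_3) = 0xD314
s_3 = InvRound(s_2, k_2) = 0xE3F7
s_4 = InvRound(s_3, k_1) = 0x01A6
s_5 = InvRound(s_4, k_0) = 0x90F3

0x90F3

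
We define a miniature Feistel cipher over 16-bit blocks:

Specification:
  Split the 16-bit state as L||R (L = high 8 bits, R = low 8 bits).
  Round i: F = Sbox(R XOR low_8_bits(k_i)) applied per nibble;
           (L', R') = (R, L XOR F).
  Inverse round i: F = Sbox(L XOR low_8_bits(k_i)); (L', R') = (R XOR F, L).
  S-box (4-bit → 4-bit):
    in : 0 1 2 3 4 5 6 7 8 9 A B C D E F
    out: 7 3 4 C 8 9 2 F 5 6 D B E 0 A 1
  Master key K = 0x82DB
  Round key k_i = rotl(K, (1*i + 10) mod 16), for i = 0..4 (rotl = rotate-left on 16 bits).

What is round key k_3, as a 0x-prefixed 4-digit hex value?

K = 0x82DB
k_0 = rotl(K, (1*0+10) mod 16) = rotl(K, 10) = 0x6E0B
k_1 = rotl(K, (1*1+10) mod 16) = rotl(K, 11) = 0xDC16
k_2 = rotl(K, (1*2+10) mod 16) = rotl(K, 12) = 0xB82D
k_3 = rotl(K, (1*3+10) mod 16) = rotl(K, 13) = 0x705B

0x705B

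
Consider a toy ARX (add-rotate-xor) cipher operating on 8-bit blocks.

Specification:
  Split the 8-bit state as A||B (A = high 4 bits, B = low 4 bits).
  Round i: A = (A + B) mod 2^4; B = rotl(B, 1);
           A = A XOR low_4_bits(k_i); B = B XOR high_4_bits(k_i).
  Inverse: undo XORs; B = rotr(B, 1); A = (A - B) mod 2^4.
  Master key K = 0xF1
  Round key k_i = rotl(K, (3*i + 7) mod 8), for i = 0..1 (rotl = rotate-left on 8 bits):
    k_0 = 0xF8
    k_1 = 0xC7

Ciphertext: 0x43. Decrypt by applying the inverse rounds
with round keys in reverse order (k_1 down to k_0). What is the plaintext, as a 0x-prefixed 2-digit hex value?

0xC0

s_0 = ciphertext = 0x43
s_1 = InvRound(s_0, k_1) = 0x4F
s_2 = InvRound(s_1, k_0) = 0xC0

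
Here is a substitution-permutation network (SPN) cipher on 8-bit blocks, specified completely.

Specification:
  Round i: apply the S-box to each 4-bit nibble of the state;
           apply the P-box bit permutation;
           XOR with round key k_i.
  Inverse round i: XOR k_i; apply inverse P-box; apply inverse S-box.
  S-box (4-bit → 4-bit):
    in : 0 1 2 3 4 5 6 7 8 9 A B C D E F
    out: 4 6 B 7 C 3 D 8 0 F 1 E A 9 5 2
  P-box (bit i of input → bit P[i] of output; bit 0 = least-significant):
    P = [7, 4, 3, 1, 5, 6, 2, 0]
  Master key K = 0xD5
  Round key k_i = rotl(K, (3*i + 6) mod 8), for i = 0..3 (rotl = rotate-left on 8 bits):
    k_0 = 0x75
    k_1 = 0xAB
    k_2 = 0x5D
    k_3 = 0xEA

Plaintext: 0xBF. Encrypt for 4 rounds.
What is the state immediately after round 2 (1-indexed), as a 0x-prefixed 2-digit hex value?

0xC2

s_0 = plaintext = 0xBF
s_1 = Round(s_0, k_0) = 0x20
s_2 = Round(s_1, k_1) = 0xC2
s_3 = Round(s_2, k_2) = 0x8E
s_4 = Round(s_3, k_3) = 0x62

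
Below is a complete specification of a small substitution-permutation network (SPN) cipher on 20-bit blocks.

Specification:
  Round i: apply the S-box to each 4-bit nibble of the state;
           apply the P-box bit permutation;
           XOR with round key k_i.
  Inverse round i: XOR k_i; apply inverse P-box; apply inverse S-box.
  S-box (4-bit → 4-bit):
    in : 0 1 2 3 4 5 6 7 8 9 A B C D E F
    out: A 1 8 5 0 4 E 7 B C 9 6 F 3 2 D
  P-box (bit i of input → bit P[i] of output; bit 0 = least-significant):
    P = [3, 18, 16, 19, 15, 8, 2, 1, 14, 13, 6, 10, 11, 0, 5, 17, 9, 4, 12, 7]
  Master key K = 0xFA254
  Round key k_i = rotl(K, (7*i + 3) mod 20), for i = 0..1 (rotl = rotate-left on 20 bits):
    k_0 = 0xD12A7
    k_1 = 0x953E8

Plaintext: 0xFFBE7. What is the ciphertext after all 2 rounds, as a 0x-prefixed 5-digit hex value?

0x25520

s_0 = plaintext = 0xFFBE7
s_1 = Round(s_0, k_0) = 0xA294F
s_2 = Round(s_1, k_1) = 0x25520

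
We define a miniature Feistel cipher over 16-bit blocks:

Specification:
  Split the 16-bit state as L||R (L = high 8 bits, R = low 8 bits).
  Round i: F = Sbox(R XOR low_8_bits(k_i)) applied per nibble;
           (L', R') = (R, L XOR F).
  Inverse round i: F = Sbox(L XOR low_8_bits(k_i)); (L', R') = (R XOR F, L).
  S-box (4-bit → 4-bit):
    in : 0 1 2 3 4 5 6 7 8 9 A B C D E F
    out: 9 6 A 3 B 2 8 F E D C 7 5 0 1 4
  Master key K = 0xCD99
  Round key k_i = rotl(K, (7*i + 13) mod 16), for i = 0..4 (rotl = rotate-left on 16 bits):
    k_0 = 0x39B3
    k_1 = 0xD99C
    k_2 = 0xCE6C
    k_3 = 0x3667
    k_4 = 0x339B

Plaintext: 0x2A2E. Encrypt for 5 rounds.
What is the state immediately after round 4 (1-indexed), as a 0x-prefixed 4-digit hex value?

0xA6F0

s_0 = plaintext = 0x2A2E
s_1 = Round(s_0, k_0) = 0x2EFA
s_2 = Round(s_1, k_1) = 0xFAA6
s_3 = Round(s_2, k_2) = 0xA6A6
s_4 = Round(s_3, k_3) = 0xA6F0
s_5 = Round(s_4, k_4) = 0xF021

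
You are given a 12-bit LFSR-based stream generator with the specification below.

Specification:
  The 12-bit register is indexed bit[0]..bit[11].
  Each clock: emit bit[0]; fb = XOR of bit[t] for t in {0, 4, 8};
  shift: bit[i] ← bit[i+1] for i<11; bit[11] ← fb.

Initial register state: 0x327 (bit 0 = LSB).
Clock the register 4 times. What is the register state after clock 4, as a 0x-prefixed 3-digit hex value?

reg_0 = 0x327
clock 1: out=1, reg = 0x193
clock 2: out=1, reg = 0x8C9
clock 3: out=1, reg = 0xC64
clock 4: out=0, reg = 0x632

0x632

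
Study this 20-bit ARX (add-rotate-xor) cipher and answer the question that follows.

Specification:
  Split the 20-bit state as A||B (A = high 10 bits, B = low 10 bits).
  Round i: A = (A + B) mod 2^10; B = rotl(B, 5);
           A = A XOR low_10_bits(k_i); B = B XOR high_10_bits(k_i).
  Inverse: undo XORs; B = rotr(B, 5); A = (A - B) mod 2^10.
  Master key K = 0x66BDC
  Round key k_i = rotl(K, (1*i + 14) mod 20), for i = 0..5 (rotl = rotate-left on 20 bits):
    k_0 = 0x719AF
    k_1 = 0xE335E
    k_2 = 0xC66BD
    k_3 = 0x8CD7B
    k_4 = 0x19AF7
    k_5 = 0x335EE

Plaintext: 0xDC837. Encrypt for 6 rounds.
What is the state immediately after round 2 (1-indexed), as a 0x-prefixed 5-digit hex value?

s_0 = plaintext = 0xDC837
s_1 = Round(s_0, k_0) = 0x81B27
s_2 = Round(s_1, k_1) = 0x9CF75
s_3 = Round(s_2, k_2) = 0xD55A2
s_4 = Round(s_3, k_3) = 0x6327E
s_5 = Round(s_4, k_4) = 0xBF7B5
s_6 = Round(s_5, k_5) = 0xD7270

0x9CF75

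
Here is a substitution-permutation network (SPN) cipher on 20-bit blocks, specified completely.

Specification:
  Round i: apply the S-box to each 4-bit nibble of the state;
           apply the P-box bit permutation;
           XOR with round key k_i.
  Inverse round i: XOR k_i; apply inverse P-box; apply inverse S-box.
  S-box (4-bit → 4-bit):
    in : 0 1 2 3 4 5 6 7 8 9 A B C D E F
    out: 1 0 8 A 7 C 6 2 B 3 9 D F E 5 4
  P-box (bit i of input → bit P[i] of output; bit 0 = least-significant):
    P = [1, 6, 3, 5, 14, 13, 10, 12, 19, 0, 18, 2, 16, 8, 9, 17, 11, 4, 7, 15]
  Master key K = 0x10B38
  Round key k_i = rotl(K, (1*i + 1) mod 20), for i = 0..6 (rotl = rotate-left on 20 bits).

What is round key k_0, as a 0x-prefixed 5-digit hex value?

K = 0x10B38
k_0 = rotl(K, (1*0+1) mod 20) = rotl(K, 1) = 0x21670

0x21670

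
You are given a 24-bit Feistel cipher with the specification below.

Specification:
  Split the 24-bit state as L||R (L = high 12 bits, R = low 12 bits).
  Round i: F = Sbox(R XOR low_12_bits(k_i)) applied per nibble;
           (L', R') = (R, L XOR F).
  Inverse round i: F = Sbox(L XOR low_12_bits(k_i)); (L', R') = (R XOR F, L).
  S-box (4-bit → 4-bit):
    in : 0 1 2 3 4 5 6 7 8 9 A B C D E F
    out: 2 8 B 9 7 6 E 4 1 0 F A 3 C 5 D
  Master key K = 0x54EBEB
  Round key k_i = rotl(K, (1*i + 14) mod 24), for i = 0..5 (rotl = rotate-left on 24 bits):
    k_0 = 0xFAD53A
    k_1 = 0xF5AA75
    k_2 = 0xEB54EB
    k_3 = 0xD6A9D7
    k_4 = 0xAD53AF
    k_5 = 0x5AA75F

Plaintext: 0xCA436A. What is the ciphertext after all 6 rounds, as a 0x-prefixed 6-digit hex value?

s_0 = plaintext = 0xCA436A
s_1 = Round(s_0, k_0) = 0x36A2C6
s_2 = Round(s_1, k_1) = 0x2C62C3
s_3 = Round(s_2, k_2) = 0x2C3C77
s_4 = Round(s_3, k_3) = 0xC77431
s_5 = Round(s_4, k_4) = 0x431872
s_6 = Round(s_5, k_5) = 0x87298D

0x87298D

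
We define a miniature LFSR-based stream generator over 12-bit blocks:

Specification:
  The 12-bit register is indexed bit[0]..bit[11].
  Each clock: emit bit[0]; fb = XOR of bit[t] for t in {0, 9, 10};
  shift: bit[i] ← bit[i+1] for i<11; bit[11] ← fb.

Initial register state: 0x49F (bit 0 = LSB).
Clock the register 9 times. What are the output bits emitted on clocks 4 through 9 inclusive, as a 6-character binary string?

reg_0 = 0x49F
clock 1: out=1, reg = 0x24F
clock 2: out=1, reg = 0x127
clock 3: out=1, reg = 0x893
clock 4: out=1, reg = 0xC49
clock 5: out=1, reg = 0x624
clock 6: out=0, reg = 0x312
clock 7: out=0, reg = 0x989
clock 8: out=1, reg = 0xCC4
clock 9: out=0, reg = 0xE62

110010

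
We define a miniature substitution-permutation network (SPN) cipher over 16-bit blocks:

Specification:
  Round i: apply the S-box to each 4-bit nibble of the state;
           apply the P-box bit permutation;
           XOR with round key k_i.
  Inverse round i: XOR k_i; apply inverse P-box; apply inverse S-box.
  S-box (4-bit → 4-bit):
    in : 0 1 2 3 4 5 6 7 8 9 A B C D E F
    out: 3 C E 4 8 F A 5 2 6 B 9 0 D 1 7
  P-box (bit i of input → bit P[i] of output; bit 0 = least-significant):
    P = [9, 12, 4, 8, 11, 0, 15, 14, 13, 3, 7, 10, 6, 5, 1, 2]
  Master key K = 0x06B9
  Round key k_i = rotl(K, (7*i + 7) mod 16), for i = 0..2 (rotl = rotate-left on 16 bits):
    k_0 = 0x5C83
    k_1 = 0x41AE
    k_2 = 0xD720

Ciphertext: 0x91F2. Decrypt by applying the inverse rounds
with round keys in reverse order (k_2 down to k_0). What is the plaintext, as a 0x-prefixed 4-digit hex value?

s_0 = ciphertext = 0x91F2
s_1 = InvRound(s_0, k_2) = 0x7147
s_2 = InvRound(s_1, k_1) = 0x0F88
s_3 = InvRound(s_2, k_0) = 0x386A

0x386A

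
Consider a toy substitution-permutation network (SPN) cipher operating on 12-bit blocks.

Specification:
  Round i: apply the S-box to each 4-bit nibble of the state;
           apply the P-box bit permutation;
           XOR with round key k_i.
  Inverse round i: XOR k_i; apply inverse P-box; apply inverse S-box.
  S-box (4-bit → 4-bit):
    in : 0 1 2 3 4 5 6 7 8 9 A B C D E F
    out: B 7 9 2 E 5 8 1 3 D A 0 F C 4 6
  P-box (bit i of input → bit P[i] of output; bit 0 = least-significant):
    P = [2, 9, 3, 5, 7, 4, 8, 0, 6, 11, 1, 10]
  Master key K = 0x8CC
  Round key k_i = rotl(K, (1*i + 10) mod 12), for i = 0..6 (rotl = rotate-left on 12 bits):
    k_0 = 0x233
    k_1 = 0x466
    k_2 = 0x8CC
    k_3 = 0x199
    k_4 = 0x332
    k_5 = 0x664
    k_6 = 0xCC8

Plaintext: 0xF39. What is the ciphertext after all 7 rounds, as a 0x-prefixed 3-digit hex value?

0xE35

s_0 = plaintext = 0xF39
s_1 = Round(s_0, k_0) = 0xA0D
s_2 = Round(s_1, k_1) = 0x8DF
s_3 = Round(s_2, k_2) = 0x385
s_4 = Round(s_3, k_3) = 0x905
s_5 = Round(s_4, k_4) = 0x7ED
s_6 = Round(s_5, k_5) = 0x70C
s_7 = Round(s_6, k_6) = 0xE35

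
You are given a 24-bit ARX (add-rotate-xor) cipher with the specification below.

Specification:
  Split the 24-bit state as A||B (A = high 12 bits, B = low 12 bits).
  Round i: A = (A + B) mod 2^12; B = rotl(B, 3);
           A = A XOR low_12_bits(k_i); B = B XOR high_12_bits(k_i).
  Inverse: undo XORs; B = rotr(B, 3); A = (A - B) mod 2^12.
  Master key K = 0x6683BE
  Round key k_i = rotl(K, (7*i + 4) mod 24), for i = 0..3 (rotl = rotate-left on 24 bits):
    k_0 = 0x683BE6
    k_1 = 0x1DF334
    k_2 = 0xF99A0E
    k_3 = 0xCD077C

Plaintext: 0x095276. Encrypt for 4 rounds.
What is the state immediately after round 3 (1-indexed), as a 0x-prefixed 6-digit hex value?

0xF76DF5

s_0 = plaintext = 0x095276
s_1 = Round(s_0, k_0) = 0x8ED532
s_2 = Round(s_1, k_1) = 0xD2B84D
s_3 = Round(s_2, k_2) = 0xF76DF5
s_4 = Round(s_3, k_3) = 0xA1737E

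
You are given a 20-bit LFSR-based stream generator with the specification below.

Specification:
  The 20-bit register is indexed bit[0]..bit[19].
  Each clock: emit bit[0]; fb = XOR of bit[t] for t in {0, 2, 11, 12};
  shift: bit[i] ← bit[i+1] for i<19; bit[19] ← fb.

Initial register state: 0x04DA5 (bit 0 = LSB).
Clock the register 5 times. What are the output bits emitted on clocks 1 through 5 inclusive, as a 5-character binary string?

10100

reg_0 = 0x04DA5
clock 1: out=1, reg = 0x826D2
clock 2: out=0, reg = 0x41369
clock 3: out=1, reg = 0x209B4
clock 4: out=0, reg = 0x104DA
clock 5: out=0, reg = 0x0826D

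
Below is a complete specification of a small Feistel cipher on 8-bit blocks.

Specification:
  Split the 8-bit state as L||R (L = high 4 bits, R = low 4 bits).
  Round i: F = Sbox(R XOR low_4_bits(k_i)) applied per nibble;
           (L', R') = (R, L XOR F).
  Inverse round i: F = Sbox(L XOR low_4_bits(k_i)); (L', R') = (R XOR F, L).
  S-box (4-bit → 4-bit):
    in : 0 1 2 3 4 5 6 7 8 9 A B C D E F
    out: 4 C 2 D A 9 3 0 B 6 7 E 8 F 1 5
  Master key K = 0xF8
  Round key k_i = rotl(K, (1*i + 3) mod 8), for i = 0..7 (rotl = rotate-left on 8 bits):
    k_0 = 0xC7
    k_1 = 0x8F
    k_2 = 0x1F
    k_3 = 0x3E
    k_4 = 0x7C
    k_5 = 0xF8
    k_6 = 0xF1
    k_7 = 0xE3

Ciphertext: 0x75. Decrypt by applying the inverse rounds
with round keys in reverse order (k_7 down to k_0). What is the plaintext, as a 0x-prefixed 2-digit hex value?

s_0 = ciphertext = 0x75
s_1 = InvRound(s_0, k_7) = 0xF7
s_2 = InvRound(s_1, k_6) = 0x6F
s_3 = InvRound(s_2, k_5) = 0xE6
s_4 = InvRound(s_3, k_4) = 0x4E
s_5 = InvRound(s_4, k_3) = 0x94
s_6 = InvRound(s_5, k_2) = 0x79
s_7 = InvRound(s_6, k_1) = 0x27
s_8 = InvRound(s_7, k_0) = 0xE2

0xE2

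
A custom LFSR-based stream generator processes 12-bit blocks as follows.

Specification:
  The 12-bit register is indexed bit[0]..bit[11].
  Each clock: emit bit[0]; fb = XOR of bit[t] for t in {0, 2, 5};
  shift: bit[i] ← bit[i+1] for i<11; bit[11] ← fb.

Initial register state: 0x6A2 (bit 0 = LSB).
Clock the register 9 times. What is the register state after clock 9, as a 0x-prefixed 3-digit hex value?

0x5FB

reg_0 = 0x6A2
clock 1: out=0, reg = 0xB51
clock 2: out=1, reg = 0xDA8
clock 3: out=0, reg = 0xED4
clock 4: out=0, reg = 0xF6A
clock 5: out=0, reg = 0xFB5
clock 6: out=1, reg = 0xFDA
clock 7: out=0, reg = 0x7ED
clock 8: out=1, reg = 0xBF6
clock 9: out=0, reg = 0x5FB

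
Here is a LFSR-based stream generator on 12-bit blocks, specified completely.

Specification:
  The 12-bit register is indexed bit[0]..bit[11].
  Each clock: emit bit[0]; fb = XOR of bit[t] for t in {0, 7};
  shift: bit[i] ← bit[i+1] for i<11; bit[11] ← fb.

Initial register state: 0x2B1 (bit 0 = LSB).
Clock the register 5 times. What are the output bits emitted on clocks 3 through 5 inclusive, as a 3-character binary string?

reg_0 = 0x2B1
clock 1: out=1, reg = 0x158
clock 2: out=0, reg = 0x0AC
clock 3: out=0, reg = 0x856
clock 4: out=0, reg = 0x42B
clock 5: out=1, reg = 0xA15

001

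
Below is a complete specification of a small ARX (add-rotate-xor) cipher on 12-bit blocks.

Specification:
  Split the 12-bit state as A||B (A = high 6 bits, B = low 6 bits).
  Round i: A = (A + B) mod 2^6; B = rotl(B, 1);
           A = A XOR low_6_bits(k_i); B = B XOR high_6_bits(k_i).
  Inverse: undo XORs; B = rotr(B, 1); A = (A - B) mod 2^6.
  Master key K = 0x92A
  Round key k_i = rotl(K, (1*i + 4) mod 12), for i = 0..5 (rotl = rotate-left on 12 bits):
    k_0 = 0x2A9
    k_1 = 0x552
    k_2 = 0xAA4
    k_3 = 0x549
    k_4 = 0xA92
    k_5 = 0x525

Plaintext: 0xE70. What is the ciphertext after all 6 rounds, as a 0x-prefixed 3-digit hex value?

s_0 = plaintext = 0xE70
s_1 = Round(s_0, k_0) = 0x02B
s_2 = Round(s_1, k_1) = 0xE42
s_3 = Round(s_2, k_2) = 0x7EE
s_4 = Round(s_3, k_3) = 0x108
s_5 = Round(s_4, k_4) = 0x7BA
s_6 = Round(s_5, k_5) = 0xF61

0xF61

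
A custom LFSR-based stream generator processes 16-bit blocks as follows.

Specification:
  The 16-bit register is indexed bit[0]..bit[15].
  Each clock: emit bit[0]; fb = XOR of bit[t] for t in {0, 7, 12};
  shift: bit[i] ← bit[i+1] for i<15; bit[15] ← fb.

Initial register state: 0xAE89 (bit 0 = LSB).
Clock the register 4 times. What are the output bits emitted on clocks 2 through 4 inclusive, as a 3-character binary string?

001

reg_0 = 0xAE89
clock 1: out=1, reg = 0x5744
clock 2: out=0, reg = 0xABA2
clock 3: out=0, reg = 0xD5D1
clock 4: out=1, reg = 0xEAE8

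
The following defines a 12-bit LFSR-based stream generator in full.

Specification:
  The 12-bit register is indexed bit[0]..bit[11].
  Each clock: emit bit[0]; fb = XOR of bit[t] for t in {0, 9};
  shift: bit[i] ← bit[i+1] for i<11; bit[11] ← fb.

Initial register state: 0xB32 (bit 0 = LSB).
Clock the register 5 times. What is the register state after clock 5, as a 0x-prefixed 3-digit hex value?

0x7D9

reg_0 = 0xB32
clock 1: out=0, reg = 0xD99
clock 2: out=1, reg = 0xECC
clock 3: out=0, reg = 0xF66
clock 4: out=0, reg = 0xFB3
clock 5: out=1, reg = 0x7D9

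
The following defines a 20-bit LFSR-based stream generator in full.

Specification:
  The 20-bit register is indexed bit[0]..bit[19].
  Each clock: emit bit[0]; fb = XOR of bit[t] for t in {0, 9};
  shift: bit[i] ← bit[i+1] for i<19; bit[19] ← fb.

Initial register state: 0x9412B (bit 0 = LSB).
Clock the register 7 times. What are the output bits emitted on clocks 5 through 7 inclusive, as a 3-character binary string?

010

reg_0 = 0x9412B
clock 1: out=1, reg = 0xCA095
clock 2: out=1, reg = 0xE504A
clock 3: out=0, reg = 0x72825
clock 4: out=1, reg = 0xB9412
clock 5: out=0, reg = 0x5CA09
clock 6: out=1, reg = 0x2E504
clock 7: out=0, reg = 0x17282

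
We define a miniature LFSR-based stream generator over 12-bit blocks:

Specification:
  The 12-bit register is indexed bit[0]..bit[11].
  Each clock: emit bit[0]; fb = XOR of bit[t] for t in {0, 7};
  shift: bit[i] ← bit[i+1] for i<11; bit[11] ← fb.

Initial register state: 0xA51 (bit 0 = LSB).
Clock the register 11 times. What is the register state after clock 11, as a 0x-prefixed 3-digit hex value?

reg_0 = 0xA51
clock 1: out=1, reg = 0xD28
clock 2: out=0, reg = 0x694
clock 3: out=0, reg = 0xB4A
clock 4: out=0, reg = 0x5A5
clock 5: out=1, reg = 0x2D2
clock 6: out=0, reg = 0x969
clock 7: out=1, reg = 0xCB4
clock 8: out=0, reg = 0xE5A
clock 9: out=0, reg = 0x72D
clock 10: out=1, reg = 0xB96
clock 11: out=0, reg = 0xDCB

0xDCB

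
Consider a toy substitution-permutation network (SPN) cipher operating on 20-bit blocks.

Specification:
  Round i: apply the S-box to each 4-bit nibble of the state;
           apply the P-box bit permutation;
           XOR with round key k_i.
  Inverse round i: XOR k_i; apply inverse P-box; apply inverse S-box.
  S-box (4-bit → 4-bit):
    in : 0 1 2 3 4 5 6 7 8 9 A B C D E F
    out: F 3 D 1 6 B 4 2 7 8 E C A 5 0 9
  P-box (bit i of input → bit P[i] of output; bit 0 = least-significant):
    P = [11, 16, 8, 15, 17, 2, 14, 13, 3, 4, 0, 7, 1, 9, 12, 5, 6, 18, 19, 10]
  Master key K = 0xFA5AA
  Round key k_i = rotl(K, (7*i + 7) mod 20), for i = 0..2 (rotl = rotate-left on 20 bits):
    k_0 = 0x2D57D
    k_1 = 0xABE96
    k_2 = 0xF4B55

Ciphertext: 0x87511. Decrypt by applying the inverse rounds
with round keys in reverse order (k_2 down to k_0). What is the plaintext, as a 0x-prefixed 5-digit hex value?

0x2C433

s_0 = ciphertext = 0x87511
s_1 = InvRound(s_0, k_2) = 0x54E51
s_2 = InvRound(s_1, k_1) = 0x8DB0C
s_3 = InvRound(s_2, k_0) = 0x2C433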